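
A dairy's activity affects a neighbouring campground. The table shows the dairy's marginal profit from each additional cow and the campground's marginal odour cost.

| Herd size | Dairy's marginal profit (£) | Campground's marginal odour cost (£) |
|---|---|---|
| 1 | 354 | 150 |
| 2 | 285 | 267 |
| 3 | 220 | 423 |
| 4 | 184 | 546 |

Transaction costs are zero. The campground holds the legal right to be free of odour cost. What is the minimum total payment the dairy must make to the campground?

£417

Efficient level: marginal profit ≥ marginal odour cost through level 2, so k* = 2.
With the campground holding the right, the dairy must at least compensate total damage at k*: 150 + 267 = 417.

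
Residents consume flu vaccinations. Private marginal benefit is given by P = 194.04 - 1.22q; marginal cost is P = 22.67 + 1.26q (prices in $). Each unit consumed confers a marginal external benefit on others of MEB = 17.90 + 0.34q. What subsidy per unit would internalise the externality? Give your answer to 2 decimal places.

subsidy = $47.97 per unit

Social marginal benefit = demand + MEB = 211.94 - 0.88q.
Set SMB = MC: 211.94 - 0.88q = 22.67 + 1.26q → q* = 88.4439.
The Pigouvian subsidy equals MEB at q*: 17.90 + 0.34×88.4439 = 47.9709.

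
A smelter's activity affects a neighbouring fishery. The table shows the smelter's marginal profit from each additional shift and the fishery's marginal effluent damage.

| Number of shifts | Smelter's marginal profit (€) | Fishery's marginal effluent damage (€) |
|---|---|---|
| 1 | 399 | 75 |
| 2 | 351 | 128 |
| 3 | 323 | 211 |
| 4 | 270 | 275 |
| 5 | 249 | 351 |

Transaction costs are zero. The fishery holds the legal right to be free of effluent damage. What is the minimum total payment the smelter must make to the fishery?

€414

Efficient level: marginal profit ≥ marginal effluent damage through level 3, so k* = 3.
With the fishery holding the right, the smelter must at least compensate total damage at k*: 75 + 128 + 211 = 414.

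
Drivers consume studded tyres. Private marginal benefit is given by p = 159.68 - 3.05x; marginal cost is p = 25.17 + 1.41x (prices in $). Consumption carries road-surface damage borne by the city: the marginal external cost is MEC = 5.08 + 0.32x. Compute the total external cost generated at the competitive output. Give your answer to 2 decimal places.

$298.74

Market equilibrium (private): 25.17 + 1.41x = 159.68 - 3.05x → x_m = 30.1592.
Total external cost = ∫₀^{x_m} (5.08 + 0.32x) dx = 5.08×30.1592 + ½×0.32×30.1592² = 298.7411.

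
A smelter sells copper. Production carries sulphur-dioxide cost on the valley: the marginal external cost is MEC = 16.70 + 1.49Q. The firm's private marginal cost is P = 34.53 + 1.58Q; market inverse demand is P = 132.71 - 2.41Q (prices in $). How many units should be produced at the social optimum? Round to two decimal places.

Q* = 14.87

Social marginal cost = private MC + MEC = 51.23 + 3.07Q.
Set SMC = demand: 51.23 + 3.07Q = 132.71 - 2.41Q → Q* = 14.8686.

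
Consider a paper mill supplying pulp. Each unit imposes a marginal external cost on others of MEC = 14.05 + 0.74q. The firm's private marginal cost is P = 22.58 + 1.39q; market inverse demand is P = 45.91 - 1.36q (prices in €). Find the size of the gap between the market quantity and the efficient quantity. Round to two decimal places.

Market equilibrium (private): 22.58 + 1.39q = 45.91 - 1.36q → q_m = 8.4836.
Social marginal cost = private MC + MEC = 36.63 + 2.13q.
Set SMC = demand: 36.63 + 2.13q = 45.91 - 1.36q → q* = 2.6590.
Gap = |8.4836 − 2.6590| = 5.8246.

5.82 units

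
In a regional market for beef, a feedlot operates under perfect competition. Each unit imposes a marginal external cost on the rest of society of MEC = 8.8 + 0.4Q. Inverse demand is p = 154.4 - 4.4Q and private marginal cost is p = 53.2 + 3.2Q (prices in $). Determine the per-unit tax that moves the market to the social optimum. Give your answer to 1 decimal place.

tax = $13.4 per unit

Social marginal cost = private MC + MEC = 62.0 + 3.6Q.
Set SMC = demand: 62.0 + 3.6Q = 154.4 - 4.4Q → Q* = 11.5500.
The Pigouvian tax equals MEC at Q*: 8.8 + 0.4×11.5500 = 13.4200.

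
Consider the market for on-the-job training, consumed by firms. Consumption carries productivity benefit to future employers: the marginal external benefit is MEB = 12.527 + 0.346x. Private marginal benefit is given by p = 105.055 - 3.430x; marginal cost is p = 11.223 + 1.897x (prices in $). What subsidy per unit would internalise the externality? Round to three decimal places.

subsidy = $19.915 per unit

Social marginal benefit = demand + MEB = 117.582 - 3.084x.
Set SMB = MC: 117.582 - 3.084x = 11.223 + 1.897x → x* = 21.3529.
The Pigouvian subsidy equals MEB at x*: 12.527 + 0.346×21.3529 = 19.9151.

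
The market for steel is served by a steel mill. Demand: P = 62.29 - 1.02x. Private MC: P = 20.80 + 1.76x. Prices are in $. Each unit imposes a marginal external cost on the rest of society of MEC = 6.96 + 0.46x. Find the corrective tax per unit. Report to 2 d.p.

tax = $11.86 per unit

Social marginal cost = private MC + MEC = 27.76 + 2.22x.
Set SMC = demand: 27.76 + 2.22x = 62.29 - 1.02x → x* = 10.6574.
The Pigouvian tax equals MEC at x*: 6.96 + 0.46×10.6574 = 11.8624.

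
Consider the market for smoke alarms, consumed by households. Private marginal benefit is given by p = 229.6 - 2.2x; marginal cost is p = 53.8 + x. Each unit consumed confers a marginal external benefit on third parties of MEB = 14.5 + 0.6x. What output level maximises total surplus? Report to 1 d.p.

Social marginal benefit = demand + MEB = 244.1 - 1.6x.
Set SMB = MC: 244.1 - 1.6x = 53.8 + x → x* = 73.1923.

x* = 73.2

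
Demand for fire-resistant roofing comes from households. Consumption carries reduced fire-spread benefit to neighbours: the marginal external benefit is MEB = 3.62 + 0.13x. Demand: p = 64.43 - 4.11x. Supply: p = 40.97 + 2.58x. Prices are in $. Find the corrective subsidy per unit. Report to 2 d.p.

Social marginal benefit = demand + MEB = 68.05 - 3.98x.
Set SMB = MC: 68.05 - 3.98x = 40.97 + 2.58x → x* = 4.1280.
The Pigouvian subsidy equals MEB at x*: 3.62 + 0.13×4.1280 = 4.1566.

subsidy = $4.16 per unit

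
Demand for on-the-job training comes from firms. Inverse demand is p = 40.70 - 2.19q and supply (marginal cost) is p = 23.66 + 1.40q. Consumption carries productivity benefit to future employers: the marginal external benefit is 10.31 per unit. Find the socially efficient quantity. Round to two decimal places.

Social marginal benefit = demand + MEB = 51.01 - 2.19q.
Set SMB = MC: 51.01 - 2.19q = 23.66 + 1.40q → q* = 7.6184.

q* = 7.62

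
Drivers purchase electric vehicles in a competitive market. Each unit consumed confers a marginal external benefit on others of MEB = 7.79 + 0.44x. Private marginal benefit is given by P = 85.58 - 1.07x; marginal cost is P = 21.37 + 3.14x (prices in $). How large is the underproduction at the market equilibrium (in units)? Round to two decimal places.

3.85 units

Market equilibrium (private): 21.37 + 3.14x = 85.58 - 1.07x → x_m = 15.2518.
Social marginal benefit = demand + MEB = 93.37 - 0.63x.
Set SMB = MC: 93.37 - 0.63x = 21.37 + 3.14x → x* = 19.0981.
Gap = |15.2518 − 19.0981| = 3.8463.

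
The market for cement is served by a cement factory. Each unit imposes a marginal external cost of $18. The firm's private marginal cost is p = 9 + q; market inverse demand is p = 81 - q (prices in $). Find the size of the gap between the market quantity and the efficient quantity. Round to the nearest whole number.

Market equilibrium (private): 9 + q = 81 - q → q_m = 36.0000.
Social marginal cost = private MC + MEC = 27 + q.
Set SMC = demand: 27 + q = 81 - q → q* = 27.0000.
Gap = |36.0000 − 27.0000| = 9.0000.

9 units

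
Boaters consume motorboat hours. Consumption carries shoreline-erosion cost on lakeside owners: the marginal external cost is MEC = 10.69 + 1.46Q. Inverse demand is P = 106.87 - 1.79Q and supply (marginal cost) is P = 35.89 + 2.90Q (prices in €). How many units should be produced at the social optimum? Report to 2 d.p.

Q* = 9.80

Social marginal benefit = demand − MEC = 96.18 - 3.25Q.
Set SMB = MC: 96.18 - 3.25Q = 35.89 + 2.90Q → Q* = 9.8033.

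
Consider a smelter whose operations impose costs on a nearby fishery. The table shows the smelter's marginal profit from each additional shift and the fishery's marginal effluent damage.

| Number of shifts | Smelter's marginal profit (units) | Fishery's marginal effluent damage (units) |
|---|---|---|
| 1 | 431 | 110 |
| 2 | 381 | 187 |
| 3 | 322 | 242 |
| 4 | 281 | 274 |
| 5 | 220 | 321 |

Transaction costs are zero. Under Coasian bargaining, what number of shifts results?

4

Bargaining reaches the level where marginal profit last exceeds marginal effluent damage.
That holds through level 4 (281 ≥ 274) but not at 5 (220 < 321).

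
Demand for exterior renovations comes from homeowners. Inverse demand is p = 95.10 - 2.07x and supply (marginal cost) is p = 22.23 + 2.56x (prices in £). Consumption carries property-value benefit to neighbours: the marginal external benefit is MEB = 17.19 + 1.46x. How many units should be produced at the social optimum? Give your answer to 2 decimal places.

x* = 28.41

Social marginal benefit = demand + MEB = 112.29 - 0.61x.
Set SMB = MC: 112.29 - 0.61x = 22.23 + 2.56x → x* = 28.4101.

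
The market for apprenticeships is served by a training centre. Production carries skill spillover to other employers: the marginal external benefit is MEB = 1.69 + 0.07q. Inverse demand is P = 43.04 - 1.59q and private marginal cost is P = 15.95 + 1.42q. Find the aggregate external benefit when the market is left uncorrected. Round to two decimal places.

Market equilibrium (private): 15.95 + 1.42q = 43.04 - 1.59q → q_m = 9.0000.
Total external benefit = ∫₀^{q_m} (1.69 + 0.07q) dq = 1.69×9.0000 + ½×0.07×9.0000² = 18.0450.

18.05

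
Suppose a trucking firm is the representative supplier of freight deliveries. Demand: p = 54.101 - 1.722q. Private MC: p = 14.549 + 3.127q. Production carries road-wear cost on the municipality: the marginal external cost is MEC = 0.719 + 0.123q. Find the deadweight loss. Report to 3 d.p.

Market equilibrium (private): 14.549 + 3.127q = 54.101 - 1.722q → q_m = 8.1567.
Social marginal cost = private MC + MEC = 15.268 + 3.250q.
Set SMC = demand: 15.268 + 3.250q = 54.101 - 1.722q → q* = 7.8103.
Between q* and q_m the wedge SMC − demand runs linearly from 0 to MEC(q_m), so the loss is a triangle.
DWL = ½ × 0.3464 × 1.7223 = 0.2983.

DWL = 0.298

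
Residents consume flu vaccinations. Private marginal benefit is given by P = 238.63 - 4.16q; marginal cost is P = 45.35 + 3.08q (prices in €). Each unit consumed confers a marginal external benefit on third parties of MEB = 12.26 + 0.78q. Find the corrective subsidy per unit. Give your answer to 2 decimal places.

subsidy = €37.08 per unit

Social marginal benefit = demand + MEB = 250.89 - 3.38q.
Set SMB = MC: 250.89 - 3.38q = 45.35 + 3.08q → q* = 31.8173.
The Pigouvian subsidy equals MEB at q*: 12.26 + 0.78×31.8173 = 37.0775.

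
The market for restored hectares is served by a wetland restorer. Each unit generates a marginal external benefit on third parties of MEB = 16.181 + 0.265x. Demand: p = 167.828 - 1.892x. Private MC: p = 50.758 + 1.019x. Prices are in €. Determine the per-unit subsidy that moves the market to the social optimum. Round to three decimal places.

Social marginal cost = private MC − MEB = 34.577 + 0.754x.
Set SMC = demand: 34.577 + 0.754x = 167.828 - 1.892x → x* = 50.3594.
The Pigouvian subsidy equals MEB at x*: 16.181 + 0.265×50.3594 = 29.5262.

subsidy = €29.526 per unit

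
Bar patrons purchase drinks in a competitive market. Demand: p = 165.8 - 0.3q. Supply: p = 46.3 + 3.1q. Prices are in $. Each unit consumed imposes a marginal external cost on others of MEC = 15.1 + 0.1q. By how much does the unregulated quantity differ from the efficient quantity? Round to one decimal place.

5.3 units

Market equilibrium (private): 46.3 + 3.1q = 165.8 - 0.3q → q_m = 35.1471.
Social marginal benefit = demand − MEC = 150.7 - 0.4q.
Set SMB = MC: 150.7 - 0.4q = 46.3 + 3.1q → q* = 29.8286.
Gap = |35.1471 − 29.8286| = 5.3185.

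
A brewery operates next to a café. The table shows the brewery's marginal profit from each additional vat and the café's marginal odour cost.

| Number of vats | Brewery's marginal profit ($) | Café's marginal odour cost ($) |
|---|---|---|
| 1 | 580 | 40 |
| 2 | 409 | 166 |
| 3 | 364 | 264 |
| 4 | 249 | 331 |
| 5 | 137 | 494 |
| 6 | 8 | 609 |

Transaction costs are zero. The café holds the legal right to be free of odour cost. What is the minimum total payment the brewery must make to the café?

$470

Efficient level: marginal profit ≥ marginal odour cost through level 3, so k* = 3.
With the café holding the right, the brewery must at least compensate total damage at k*: 40 + 166 + 264 = 470.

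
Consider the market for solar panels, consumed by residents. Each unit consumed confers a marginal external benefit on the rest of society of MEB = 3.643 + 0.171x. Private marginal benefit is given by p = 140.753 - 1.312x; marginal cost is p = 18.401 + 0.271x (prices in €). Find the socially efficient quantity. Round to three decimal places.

Social marginal benefit = demand + MEB = 144.396 - 1.141x.
Set SMB = MC: 144.396 - 1.141x = 18.401 + 0.271x → x* = 89.2316.

x* = 89.232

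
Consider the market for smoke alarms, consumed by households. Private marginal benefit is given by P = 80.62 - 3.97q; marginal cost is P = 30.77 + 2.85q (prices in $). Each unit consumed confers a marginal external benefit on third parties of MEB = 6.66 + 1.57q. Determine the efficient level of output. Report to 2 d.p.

Social marginal benefit = demand + MEB = 87.28 - 2.40q.
Set SMB = MC: 87.28 - 2.40q = 30.77 + 2.85q → q* = 10.7638.

q* = 10.76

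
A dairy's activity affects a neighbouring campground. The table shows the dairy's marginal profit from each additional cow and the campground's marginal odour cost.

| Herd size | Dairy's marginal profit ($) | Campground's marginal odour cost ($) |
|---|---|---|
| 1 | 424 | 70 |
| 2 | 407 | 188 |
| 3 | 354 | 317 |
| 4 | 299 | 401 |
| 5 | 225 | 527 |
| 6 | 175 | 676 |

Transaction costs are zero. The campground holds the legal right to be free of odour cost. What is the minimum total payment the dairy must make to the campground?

Efficient level: marginal profit ≥ marginal odour cost through level 3, so k* = 3.
With the campground holding the right, the dairy must at least compensate total damage at k*: 70 + 188 + 317 = 575.

$575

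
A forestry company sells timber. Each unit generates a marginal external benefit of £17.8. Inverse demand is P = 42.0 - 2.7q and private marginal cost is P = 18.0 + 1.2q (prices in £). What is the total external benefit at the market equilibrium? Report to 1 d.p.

Market equilibrium (private): 18.0 + 1.2q = 42.0 - 2.7q → q_m = 6.1538.
Total external benefit = MEB × q_m = 17.8 × 6.1538 = 109.5376.

£109.5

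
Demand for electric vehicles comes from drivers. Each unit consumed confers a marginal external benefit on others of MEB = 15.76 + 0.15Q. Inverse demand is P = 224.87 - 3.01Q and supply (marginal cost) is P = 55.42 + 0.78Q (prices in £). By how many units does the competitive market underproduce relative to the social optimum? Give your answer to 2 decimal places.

Market equilibrium (private): 55.42 + 0.78Q = 224.87 - 3.01Q → Q_m = 44.7098.
Social marginal benefit = demand + MEB = 240.63 - 2.86Q.
Set SMB = MC: 240.63 - 2.86Q = 55.42 + 0.78Q → Q* = 50.8819.
Gap = |44.7098 − 50.8819| = 6.1721.

6.17 units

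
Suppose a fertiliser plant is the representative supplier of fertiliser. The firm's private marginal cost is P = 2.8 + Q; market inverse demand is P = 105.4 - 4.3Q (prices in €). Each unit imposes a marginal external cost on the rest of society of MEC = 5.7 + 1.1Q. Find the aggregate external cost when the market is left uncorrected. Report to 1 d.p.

Market equilibrium (private): 2.8 + Q = 105.4 - 4.3Q → Q_m = 19.3585.
Total external cost = ∫₀^{Q_m} (5.7 + 1.1Q) dQ = 5.7×19.3585 + ½×1.1×19.3585² = 316.4568.

€316.5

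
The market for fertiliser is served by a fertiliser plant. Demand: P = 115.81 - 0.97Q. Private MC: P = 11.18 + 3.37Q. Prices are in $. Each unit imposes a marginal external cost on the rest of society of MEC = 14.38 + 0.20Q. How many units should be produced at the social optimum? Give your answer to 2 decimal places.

Q* = 19.88

Social marginal cost = private MC + MEC = 25.56 + 3.57Q.
Set SMC = demand: 25.56 + 3.57Q = 115.81 - 0.97Q → Q* = 19.8789.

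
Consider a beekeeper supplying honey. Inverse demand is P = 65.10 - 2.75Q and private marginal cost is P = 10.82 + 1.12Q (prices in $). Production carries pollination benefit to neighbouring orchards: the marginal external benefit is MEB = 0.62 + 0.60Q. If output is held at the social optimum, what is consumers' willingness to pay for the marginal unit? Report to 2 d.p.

P = $18.93

Social marginal cost = private MC − MEB = 10.20 + 0.52Q.
Set SMC = demand: 10.20 + 0.52Q = 65.10 - 2.75Q → Q* = 16.7890.
Consumer price on the demand curve at Q*: 65.10 − 2.75×16.7890 = 18.9303.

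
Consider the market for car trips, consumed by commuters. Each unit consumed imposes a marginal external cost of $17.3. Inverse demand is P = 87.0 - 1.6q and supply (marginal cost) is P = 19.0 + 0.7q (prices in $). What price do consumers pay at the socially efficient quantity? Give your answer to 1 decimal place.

P = $51.7

Social marginal benefit = demand − MEC = 69.7 - 1.6q.
Set SMB = MC: 69.7 - 1.6q = 19.0 + 0.7q → q* = 22.0435.
Consumer price on the demand curve at q*: 87.0 − 1.6×22.0435 = 51.7304.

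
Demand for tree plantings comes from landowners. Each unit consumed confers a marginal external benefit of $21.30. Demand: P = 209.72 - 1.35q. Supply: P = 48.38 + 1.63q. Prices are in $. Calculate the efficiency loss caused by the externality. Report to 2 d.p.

DWL = $76.12

Market equilibrium (private): 48.38 + 1.63q = 209.72 - 1.35q → q_m = 54.1409.
Social marginal benefit = demand + MEB = 231.02 - 1.35q.
Set SMB = MC: 231.02 - 1.35q = 48.38 + 1.63q → q* = 61.2886.
The loss is the area between SMB and MC from q* to q_m; with linear curves that's a triangle of height MEB(q_m).
DWL = ½ × 7.1477 × 21.3000 = 76.1230.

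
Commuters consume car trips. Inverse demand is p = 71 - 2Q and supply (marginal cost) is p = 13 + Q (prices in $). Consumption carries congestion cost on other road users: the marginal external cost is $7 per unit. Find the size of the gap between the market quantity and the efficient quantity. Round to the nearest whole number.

Market equilibrium (private): 13 + Q = 71 - 2Q → Q_m = 19.3333.
Social marginal benefit = demand − MEC = 64 - 2Q.
Set SMB = MC: 64 - 2Q = 13 + Q → Q* = 17.0000.
Gap = |19.3333 − 17.0000| = 2.3333.

2 units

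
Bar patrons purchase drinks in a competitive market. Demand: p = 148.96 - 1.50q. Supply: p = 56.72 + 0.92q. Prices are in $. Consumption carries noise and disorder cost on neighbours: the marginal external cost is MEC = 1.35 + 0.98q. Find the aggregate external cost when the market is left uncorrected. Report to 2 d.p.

Market equilibrium (private): 56.72 + 0.92q = 148.96 - 1.50q → q_m = 38.1157.
Total external cost = ∫₀^{q_m} (1.35 + 0.98q) dq = 1.35×38.1157 + ½×0.98×38.1157² = 763.3314.

$763.33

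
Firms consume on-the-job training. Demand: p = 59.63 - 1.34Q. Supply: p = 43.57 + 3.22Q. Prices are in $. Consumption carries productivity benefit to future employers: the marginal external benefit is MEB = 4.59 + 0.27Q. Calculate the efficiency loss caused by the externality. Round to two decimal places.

DWL = $3.58

Market equilibrium (private): 43.57 + 3.22Q = 59.63 - 1.34Q → Q_m = 3.5219.
Social marginal benefit = demand + MEB = 64.22 - 1.07Q.
Set SMB = MC: 64.22 - 1.07Q = 43.57 + 3.22Q → Q* = 4.8135.
The loss is the area between SMB and MC from Q* to Q_m; with linear curves that's a triangle of height MEB(Q_m).
DWL = ½ × 1.2916 × 5.5409 = 3.5783.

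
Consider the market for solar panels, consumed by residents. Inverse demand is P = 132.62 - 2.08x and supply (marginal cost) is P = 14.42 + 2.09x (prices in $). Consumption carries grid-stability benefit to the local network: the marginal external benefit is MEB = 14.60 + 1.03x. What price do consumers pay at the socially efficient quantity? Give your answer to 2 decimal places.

Social marginal benefit = demand + MEB = 147.22 - 1.05x.
Set SMB = MC: 147.22 - 1.05x = 14.42 + 2.09x → x* = 42.2930.
Consumer price on the demand curve at x*: 132.62 − 2.08×42.2930 = 44.6506.

P = $44.65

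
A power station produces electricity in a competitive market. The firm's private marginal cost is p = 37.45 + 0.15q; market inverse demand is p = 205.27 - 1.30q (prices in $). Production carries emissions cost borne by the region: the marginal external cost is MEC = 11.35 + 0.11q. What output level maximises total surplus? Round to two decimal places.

Social marginal cost = private MC + MEC = 48.80 + 0.26q.
Set SMC = demand: 48.80 + 0.26q = 205.27 - 1.30q → q* = 100.3013.

q* = 100.30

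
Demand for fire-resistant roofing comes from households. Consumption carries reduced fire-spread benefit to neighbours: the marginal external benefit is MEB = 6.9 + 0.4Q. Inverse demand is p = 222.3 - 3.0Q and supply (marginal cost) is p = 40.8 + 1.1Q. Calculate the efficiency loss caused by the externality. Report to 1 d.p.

DWL = 81.8

Market equilibrium (private): 40.8 + 1.1Q = 222.3 - 3.0Q → Q_m = 44.2683.
Social marginal benefit = demand + MEB = 229.2 - 2.6Q.
Set SMB = MC: 229.2 - 2.6Q = 40.8 + 1.1Q → Q* = 50.9189.
The welfare-loss triangle has base |Q_m − Q*| and height MEB(Q_m) (the vertical gap between SMB and MC is zero at Q* and MEB at Q_m).
DWL = ½ × 6.6506 × 24.6073 = 81.8267.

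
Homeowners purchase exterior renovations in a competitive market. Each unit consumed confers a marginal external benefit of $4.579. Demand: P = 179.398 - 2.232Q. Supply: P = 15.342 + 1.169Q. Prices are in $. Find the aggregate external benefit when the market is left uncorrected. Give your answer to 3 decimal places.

Market equilibrium (private): 15.342 + 1.169Q = 179.398 - 2.232Q → Q_m = 48.2376.
Total external benefit = MEB × Q_m = 4.579 × 48.2376 = 220.8800.

$220.880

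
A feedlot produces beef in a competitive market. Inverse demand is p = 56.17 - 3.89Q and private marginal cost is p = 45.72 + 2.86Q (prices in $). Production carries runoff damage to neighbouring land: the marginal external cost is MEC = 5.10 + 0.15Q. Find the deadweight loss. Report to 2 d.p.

DWL = $2.06

Market equilibrium (private): 45.72 + 2.86Q = 56.17 - 3.89Q → Q_m = 1.5481.
Social marginal cost = private MC + MEC = 50.82 + 3.01Q.
Set SMC = demand: 50.82 + 3.01Q = 56.17 - 3.89Q → Q* = 0.7754.
The welfare-loss triangle has base |Q_m − Q*| and height MEC(Q_m) (the vertical gap between SMC and demand is zero at Q* and MEC at Q_m).
DWL = ½ × 0.7727 × 5.3322 = 2.0601.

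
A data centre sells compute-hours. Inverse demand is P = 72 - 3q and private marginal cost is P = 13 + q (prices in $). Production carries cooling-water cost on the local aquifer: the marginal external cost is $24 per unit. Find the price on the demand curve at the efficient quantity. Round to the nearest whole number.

P = $46

Social marginal cost = private MC + MEC = 37 + q.
Set SMC = demand: 37 + q = 72 - 3q → q* = 8.7500.
Consumer price on the demand curve at q*: 72 − 3×8.7500 = 45.7500.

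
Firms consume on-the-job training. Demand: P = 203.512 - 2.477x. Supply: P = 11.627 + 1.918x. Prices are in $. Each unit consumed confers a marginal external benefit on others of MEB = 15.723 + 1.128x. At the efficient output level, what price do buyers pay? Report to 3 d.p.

P = $46.106

Social marginal benefit = demand + MEB = 219.235 - 1.349x.
Set SMB = MC: 219.235 - 1.349x = 11.627 + 1.918x → x* = 63.5470.
Consumer price on the demand curve at x*: 203.512 − 2.477×63.5470 = 46.1061.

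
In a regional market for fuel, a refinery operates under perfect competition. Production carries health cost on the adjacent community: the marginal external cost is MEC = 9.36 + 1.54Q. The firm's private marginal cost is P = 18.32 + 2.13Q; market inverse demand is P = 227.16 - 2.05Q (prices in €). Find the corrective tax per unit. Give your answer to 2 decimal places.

tax = €63.07 per unit

Social marginal cost = private MC + MEC = 27.68 + 3.67Q.
Set SMC = demand: 27.68 + 3.67Q = 227.16 - 2.05Q → Q* = 34.8741.
The Pigouvian tax equals MEC at Q*: 9.36 + 1.54×34.8741 = 63.0661.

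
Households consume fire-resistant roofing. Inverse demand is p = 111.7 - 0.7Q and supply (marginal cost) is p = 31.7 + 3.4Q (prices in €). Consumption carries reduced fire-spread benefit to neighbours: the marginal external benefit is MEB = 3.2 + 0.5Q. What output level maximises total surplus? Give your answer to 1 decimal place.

Q* = 23.1

Social marginal benefit = demand + MEB = 114.9 - 0.2Q.
Set SMB = MC: 114.9 - 0.2Q = 31.7 + 3.4Q → Q* = 23.1111.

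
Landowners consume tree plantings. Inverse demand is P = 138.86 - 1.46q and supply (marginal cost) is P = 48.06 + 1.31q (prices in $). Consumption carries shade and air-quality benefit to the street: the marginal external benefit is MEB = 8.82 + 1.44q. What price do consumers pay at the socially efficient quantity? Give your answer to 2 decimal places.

Social marginal benefit = demand + MEB = 147.68 - 0.02q.
Set SMB = MC: 147.68 - 0.02q = 48.06 + 1.31q → q* = 74.9023.
Consumer price on the demand curve at q*: 138.86 − 1.46×74.9023 = 29.5026.

P = $29.50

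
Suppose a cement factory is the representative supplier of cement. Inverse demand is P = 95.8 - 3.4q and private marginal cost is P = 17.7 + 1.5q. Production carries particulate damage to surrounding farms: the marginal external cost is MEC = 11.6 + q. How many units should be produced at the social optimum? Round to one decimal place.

Social marginal cost = private MC + MEC = 29.3 + 2.5q.
Set SMC = demand: 29.3 + 2.5q = 95.8 - 3.4q → q* = 11.2712.

q* = 11.3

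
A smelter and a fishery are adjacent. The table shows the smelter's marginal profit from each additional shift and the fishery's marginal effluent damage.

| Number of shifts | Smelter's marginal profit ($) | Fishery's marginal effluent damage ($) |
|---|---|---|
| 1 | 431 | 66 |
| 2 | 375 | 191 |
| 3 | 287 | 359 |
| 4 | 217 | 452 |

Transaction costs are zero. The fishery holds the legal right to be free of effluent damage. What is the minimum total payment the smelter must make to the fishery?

Efficient level: marginal profit ≥ marginal effluent damage through level 2, so k* = 2.
With the fishery holding the right, the smelter must at least compensate total damage at k*: 66 + 191 = 257.

$257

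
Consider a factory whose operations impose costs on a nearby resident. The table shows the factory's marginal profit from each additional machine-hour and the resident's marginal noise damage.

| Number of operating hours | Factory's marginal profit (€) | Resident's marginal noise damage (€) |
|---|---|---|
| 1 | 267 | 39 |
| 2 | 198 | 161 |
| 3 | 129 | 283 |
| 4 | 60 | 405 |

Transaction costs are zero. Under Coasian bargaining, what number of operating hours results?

Bargaining reaches the level where marginal profit last exceeds marginal noise damage.
That holds through level 2 (198 ≥ 161) but not at 3 (129 < 283).

2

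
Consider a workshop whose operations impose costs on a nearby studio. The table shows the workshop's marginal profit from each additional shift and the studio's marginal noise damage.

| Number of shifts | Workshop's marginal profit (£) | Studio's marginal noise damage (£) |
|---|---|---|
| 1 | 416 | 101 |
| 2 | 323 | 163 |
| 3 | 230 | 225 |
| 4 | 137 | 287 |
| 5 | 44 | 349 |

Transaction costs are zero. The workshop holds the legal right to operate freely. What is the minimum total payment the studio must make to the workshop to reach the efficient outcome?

£181

Left alone the workshop would choose level 5 (marginal profit stays positive).
Efficient level: k* = 3 (marginal profit ≥ marginal noise damage through 3).
The studio must at least cover the workshop's forgone profit from cutting 5→3: 137 + 44 = 181.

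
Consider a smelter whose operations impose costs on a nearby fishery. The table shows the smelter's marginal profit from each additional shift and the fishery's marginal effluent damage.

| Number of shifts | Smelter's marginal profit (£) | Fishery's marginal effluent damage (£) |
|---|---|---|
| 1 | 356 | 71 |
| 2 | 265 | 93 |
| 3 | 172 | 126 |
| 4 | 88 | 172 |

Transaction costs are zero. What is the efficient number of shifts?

3

Bargaining reaches the level where marginal profit last exceeds marginal effluent damage.
That holds through level 3 (172 ≥ 126) but not at 4 (88 < 172).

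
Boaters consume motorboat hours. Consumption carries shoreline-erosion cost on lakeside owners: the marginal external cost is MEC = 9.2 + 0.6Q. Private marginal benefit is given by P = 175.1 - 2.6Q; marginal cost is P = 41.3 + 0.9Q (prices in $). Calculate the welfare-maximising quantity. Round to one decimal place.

Q* = 30.4

Social marginal benefit = demand − MEC = 165.9 - 3.2Q.
Set SMB = MC: 165.9 - 3.2Q = 41.3 + 0.9Q → Q* = 30.3902.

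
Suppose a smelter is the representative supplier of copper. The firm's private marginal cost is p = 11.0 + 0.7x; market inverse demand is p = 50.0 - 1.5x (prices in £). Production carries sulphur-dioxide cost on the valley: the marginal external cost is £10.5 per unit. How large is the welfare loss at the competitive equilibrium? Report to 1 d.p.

Market equilibrium (private): 11.0 + 0.7x = 50.0 - 1.5x → x_m = 17.7273.
Social marginal cost = private MC + MEC = 21.5 + 0.7x.
Set SMC = demand: 21.5 + 0.7x = 50.0 - 1.5x → x* = 12.9545.
Between x* and x_m the wedge SMC − demand runs linearly from 0 to MEC(x_m), so the loss is a triangle.
DWL = ½ × 4.7728 × 10.5000 = 25.0572.

DWL = £25.1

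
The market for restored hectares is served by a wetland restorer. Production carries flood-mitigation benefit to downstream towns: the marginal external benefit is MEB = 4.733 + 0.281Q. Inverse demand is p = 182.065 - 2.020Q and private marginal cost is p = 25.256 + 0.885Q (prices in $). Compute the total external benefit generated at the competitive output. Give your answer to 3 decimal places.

Market equilibrium (private): 25.256 + 0.885Q = 182.065 - 2.020Q → Q_m = 53.9790.
Total external benefit = ∫₀^{Q_m} (4.733 + 0.281Q) dQ = 4.733×53.9790 + ½×0.281×53.9790² = 664.8620.

$664.862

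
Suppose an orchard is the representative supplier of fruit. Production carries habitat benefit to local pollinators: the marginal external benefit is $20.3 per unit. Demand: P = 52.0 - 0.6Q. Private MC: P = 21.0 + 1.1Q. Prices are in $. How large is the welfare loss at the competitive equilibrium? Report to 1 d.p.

Market equilibrium (private): 21.0 + 1.1Q = 52.0 - 0.6Q → Q_m = 18.2353.
Social marginal cost = private MC − MEB = 0.7 + 1.1Q.
Set SMC = demand: 0.7 + 1.1Q = 52.0 - 0.6Q → Q* = 30.1765.
Between Q* and Q_m the wedge demand − SMC runs linearly from 0 to MEB(Q_m), so the loss is a triangle.
DWL = ½ × 11.9412 × 20.3000 = 121.2032.

DWL = $121.2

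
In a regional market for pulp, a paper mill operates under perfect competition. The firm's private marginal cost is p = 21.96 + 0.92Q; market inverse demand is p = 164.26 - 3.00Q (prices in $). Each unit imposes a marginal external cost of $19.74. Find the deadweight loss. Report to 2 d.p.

DWL = $49.70

Market equilibrium (private): 21.96 + 0.92Q = 164.26 - 3.00Q → Q_m = 36.3010.
Social marginal cost = private MC + MEC = 41.70 + 0.92Q.
Set SMC = demand: 41.70 + 0.92Q = 164.26 - 3.00Q → Q* = 31.2653.
Height of the DWL triangle at Q_m is SMC(Q_m) − demand(Q_m) = MEC(Q_m) = 19.7400.
DWL = ½ × 5.0357 × 19.7400 = 49.7024.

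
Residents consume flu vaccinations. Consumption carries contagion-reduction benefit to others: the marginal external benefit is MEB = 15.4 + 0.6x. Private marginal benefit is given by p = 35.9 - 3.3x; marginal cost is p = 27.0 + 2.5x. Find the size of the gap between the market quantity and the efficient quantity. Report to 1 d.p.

3.1 units

Market equilibrium (private): 27.0 + 2.5x = 35.9 - 3.3x → x_m = 1.5345.
Social marginal benefit = demand + MEB = 51.3 - 2.7x.
Set SMB = MC: 51.3 - 2.7x = 27.0 + 2.5x → x* = 4.6731.
Gap = |1.5345 − 4.6731| = 3.1386.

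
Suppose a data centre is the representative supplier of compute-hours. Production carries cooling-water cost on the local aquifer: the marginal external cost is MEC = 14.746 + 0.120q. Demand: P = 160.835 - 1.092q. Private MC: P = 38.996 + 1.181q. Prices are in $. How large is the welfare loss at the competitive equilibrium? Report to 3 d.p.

DWL = $93.715

Market equilibrium (private): 38.996 + 1.181q = 160.835 - 1.092q → q_m = 53.6027.
Social marginal cost = private MC + MEC = 53.742 + 1.301q.
Set SMC = demand: 53.742 + 1.301q = 160.835 - 1.092q → q* = 44.7526.
Between q* and q_m the wedge SMC − demand runs linearly from 0 to MEC(q_m), so the loss is a triangle.
DWL = ½ × 8.8501 × 21.1783 = 93.7150.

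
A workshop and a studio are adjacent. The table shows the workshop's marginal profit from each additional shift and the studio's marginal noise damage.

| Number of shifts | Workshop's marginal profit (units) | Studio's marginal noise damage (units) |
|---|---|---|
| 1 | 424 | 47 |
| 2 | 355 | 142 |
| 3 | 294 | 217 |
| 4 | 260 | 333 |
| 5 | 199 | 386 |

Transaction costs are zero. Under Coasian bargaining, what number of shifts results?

3

Bargaining reaches the level where marginal profit last exceeds marginal noise damage.
That holds through level 3 (294 ≥ 217) but not at 4 (260 < 333).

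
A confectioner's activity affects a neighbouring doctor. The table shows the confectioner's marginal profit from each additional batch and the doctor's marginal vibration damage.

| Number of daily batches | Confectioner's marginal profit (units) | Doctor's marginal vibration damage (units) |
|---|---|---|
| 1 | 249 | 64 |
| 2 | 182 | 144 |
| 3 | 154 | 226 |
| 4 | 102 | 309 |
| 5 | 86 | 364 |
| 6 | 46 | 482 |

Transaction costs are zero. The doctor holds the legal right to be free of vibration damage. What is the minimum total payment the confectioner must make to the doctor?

Efficient level: marginal profit ≥ marginal vibration damage through level 2, so k* = 2.
With the doctor holding the right, the confectioner must at least compensate total damage at k*: 64 + 144 = 208.

208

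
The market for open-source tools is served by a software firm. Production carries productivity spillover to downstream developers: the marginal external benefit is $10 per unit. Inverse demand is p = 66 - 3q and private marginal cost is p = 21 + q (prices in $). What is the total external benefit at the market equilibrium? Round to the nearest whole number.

$113

Market equilibrium (private): 21 + q = 66 - 3q → q_m = 11.2500.
Total external benefit = MEB × q_m = 10 × 11.2500 = 112.5000.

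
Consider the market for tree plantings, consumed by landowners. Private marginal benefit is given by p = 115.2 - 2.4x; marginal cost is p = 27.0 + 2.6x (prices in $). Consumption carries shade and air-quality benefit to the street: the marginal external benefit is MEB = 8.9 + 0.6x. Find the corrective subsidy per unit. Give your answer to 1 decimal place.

subsidy = $22.1 per unit

Social marginal benefit = demand + MEB = 124.1 - 1.8x.
Set SMB = MC: 124.1 - 1.8x = 27.0 + 2.6x → x* = 22.0682.
The Pigouvian subsidy equals MEB at x*: 8.9 + 0.6×22.0682 = 22.1409.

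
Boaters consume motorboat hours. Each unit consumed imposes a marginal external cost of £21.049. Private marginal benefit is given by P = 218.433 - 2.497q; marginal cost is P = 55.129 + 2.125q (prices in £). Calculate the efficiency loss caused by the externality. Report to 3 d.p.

Market equilibrium (private): 55.129 + 2.125q = 218.433 - 2.497q → q_m = 35.3319.
Social marginal benefit = demand − MEC = 197.384 - 2.497q.
Set SMB = MC: 197.384 - 2.497q = 55.129 + 2.125q → q* = 30.7778.
Between q* and q_m the wedge MC − SMB runs linearly from 0 to MEC(q_m), so the loss is a triangle.
DWL = ½ × 4.5541 × 21.0490 = 47.9296.

DWL = £47.930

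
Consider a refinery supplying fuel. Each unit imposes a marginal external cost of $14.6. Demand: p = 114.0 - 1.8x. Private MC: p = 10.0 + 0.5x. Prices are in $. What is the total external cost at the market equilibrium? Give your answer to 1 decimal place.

$660.2

Market equilibrium (private): 10.0 + 0.5x = 114.0 - 1.8x → x_m = 45.2174.
Total external cost = MEC × x_m = 14.6 × 45.2174 = 660.1740.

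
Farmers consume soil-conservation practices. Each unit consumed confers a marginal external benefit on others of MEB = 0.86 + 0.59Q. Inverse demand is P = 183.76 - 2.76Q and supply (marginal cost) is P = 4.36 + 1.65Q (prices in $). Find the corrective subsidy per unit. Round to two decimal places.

subsidy = $28.70 per unit

Social marginal benefit = demand + MEB = 184.62 - 2.17Q.
Set SMB = MC: 184.62 - 2.17Q = 4.36 + 1.65Q → Q* = 47.1885.
The Pigouvian subsidy equals MEB at Q*: 0.86 + 0.59×47.1885 = 28.7012.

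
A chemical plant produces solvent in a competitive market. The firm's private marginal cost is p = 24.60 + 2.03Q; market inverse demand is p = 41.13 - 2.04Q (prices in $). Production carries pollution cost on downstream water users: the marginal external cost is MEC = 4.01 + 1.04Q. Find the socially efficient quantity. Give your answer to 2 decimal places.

Social marginal cost = private MC + MEC = 28.61 + 3.07Q.
Set SMC = demand: 28.61 + 3.07Q = 41.13 - 2.04Q → Q* = 2.4501.

Q* = 2.45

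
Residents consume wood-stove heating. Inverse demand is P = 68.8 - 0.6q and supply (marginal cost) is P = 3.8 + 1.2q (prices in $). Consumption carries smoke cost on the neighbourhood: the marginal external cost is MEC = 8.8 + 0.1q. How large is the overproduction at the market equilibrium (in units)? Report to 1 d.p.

Market equilibrium (private): 3.8 + 1.2q = 68.8 - 0.6q → q_m = 36.1111.
Social marginal benefit = demand − MEC = 60.0 - 0.7q.
Set SMB = MC: 60.0 - 0.7q = 3.8 + 1.2q → q* = 29.5789.
Gap = |36.1111 − 29.5789| = 6.5322.

6.5 units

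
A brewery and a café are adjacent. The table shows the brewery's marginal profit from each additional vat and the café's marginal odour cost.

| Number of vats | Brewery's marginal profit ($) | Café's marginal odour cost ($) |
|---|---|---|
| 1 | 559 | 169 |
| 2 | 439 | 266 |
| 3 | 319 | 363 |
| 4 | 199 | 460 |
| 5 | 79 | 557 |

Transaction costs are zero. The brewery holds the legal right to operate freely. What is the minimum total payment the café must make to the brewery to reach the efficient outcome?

Left alone the brewery would choose level 5 (marginal profit stays positive).
Efficient level: k* = 2 (marginal profit ≥ marginal odour cost through 2).
The café must at least cover the brewery's forgone profit from cutting 5→2: 319 + 199 + 79 = 597.

$597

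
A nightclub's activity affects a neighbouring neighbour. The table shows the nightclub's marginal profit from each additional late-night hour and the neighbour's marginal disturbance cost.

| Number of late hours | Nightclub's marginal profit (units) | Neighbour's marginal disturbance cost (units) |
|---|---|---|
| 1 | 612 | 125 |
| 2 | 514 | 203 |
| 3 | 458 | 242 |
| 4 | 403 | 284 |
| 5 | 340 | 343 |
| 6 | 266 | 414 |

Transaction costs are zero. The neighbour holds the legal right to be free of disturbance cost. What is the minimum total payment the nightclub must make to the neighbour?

854

Efficient level: marginal profit ≥ marginal disturbance cost through level 4, so k* = 4.
With the neighbour holding the right, the nightclub must at least compensate total damage at k*: 125 + 203 + 242 + 284 = 854.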